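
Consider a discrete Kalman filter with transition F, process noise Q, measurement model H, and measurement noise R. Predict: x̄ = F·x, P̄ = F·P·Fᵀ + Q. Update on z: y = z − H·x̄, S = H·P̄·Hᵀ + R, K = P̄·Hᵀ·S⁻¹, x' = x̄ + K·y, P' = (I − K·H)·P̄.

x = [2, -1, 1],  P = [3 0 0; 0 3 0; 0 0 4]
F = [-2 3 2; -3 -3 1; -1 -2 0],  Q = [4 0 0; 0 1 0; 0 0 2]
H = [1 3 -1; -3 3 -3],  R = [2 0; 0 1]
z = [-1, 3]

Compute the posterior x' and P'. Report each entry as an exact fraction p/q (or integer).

x̄ = F·x = [-5, -2, 0]
P̄ = F·P·Fᵀ + Q = [59 -1 -12; -1 59 27; -12 27 17]
y = z − H·x̄ = [10, -6]
S = H·P̄·Hᵀ + R = [465 87; 87 532]
K = P̄·Hᵀ·S⁻¹ = [48704/239811 -24292/79937; 5435/18447 848/6149; 21922/239811 8722/79937]
x' = x̄ + K·y = [-274759/239811, 2192/18447, 62224/239811]
P' = (I − K·H)·P̄ = [342833/239811 -21691/18447 -600524/239811; -21691/18447 2054/1419 47545/18447; -600524/239811 47545/18447 1209887/239811]

x' = [-274759/239811, 2192/18447, 62224/239811]
P' = [342833/239811 -21691/18447 -600524/239811; -21691/18447 2054/1419 47545/18447; -600524/239811 47545/18447 1209887/239811]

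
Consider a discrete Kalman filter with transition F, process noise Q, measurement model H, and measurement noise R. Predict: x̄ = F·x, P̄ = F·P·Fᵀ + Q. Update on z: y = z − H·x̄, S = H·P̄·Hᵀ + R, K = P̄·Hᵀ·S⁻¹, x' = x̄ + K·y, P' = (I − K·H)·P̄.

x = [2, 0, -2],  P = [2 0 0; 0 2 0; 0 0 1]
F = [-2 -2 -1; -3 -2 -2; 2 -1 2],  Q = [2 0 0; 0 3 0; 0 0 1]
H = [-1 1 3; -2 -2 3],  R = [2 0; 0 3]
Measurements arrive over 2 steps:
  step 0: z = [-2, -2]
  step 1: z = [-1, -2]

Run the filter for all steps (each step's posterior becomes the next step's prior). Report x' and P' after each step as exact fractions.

step 0: x̄ = F·x = [-2, -2, 0]
step 0: P̄ = F·P·Fᵀ + Q = [19 22 -6; 22 33 -12; -6 -12 15]
step 0: y = z − H·x̄ = [-2, -10]
step 0: S = H·P̄·Hᵀ + R = [109 197; 197 738]
step 0: K = P̄·Hᵀ·S⁻¹ = [8630/41633 -7945/41633; 10312/41633 -10989/41633; 12825/41633 1146/41633]
step 0: x' = x̄ + K·y = [-21076/41633, 6000/41633, -37110/41633]
step 0: P' = (I − K·H)·P̄ = [125977/41633 -28294/41633 57177/41633; -28294/41633 27295/41633 -11655/41633; 57177/41633 -11655/41633 31494/41633]
step 1: x̄ = F·x = [67262/41633, 125448/41633, -122372/41633]
step 1: P̄ = F·P·Fᵀ + Q = [683584/41633 975399/41633 -763815/41633; 975399/41633 1747204/41633 -1347414/41633; -763815/41633 -1347414/41633 1316024/41633]
step 1: y = z − H·x̄ = [267297/41633, 669270/41633]
step 1: S = H·P̄·Hᵀ + R = [8905878/41633 20633553/41633; 20633553/41633 54830207/41633]
step 1: K = P̄·Hᵀ·S⁻¹ = [146565281/1502837289 -23211444/166981921; 394903645/1502837289 -45405539/166981921; 127204279/500945763 8926443/166981921]
step 1: x' = x̄ + K·y = [3585245/500945763, 164832433/500945763, -75083157/166981921]
step 1: P' = (I − K·H)·P̄ = [3568541650/1502837289 -882900700/1502837289 527174768/500945763; -882900700/1502837289 966219181/1502837289 -117701399/500945763; 527174768/500945763 -117701399/500945763 99920525/166981921]

step 0: x' = [-21076/41633, 6000/41633, -37110/41633], P' = [125977/41633 -28294/41633 57177/41633; -28294/41633 27295/41633 -11655/41633; 57177/41633 -11655/41633 31494/41633]
step 1: x' = [3585245/500945763, 164832433/500945763, -75083157/166981921], P' = [3568541650/1502837289 -882900700/1502837289 527174768/500945763; -882900700/1502837289 966219181/1502837289 -117701399/500945763; 527174768/500945763 -117701399/500945763 99920525/166981921]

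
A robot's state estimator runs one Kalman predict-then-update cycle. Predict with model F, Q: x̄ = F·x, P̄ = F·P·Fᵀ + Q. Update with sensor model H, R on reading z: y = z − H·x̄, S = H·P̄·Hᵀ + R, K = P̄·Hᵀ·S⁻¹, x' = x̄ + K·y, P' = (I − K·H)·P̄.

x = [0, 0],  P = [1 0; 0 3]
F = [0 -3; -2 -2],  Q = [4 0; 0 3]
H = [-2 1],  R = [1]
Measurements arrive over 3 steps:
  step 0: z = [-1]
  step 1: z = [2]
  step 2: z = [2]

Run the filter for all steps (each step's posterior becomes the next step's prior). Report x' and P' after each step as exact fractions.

step 0: x' = [11/18, 17/72], P' = [37/9 137/18; 137/18 1079/72]
step 1: x' = [-3899/1390, -10077/2780], P' = [5567/695 41977/2780; 41977/2780 40799/1390]
step 2: x' = [76223/194652, 267091/97326], P' = [6698785/778608 790501/48663; 790501/48663 1535797/48663]

step 0: x̄ = F·x = [0, 0]
step 0: P̄ = F·P·Fᵀ + Q = [31 18; 18 19]
step 0: y = z − H·x̄ = [-1]
step 0: S = H·P̄·Hᵀ + R = [72]
step 0: K = P̄·Hᵀ·S⁻¹ = [-11/18; -17/72]
step 0: x' = x̄ + K·y = [11/18, 17/72]
step 0: P' = (I − K·H)·P̄ = [37/9 137/18; 137/18 1079/72]
step 1: x̄ = F·x = [-17/24, -61/36]
step 1: P̄ = F·P·Fᵀ + Q = [1111/8 1627/12; 1627/12 2525/18]
step 1: y = z − H·x̄ = [41/18]
step 1: S = H·P̄·Hᵀ + R = [1390/9]
step 1: K = P̄·Hᵀ·S⁻¹ = [-2559/2780; -589/695]
step 1: x' = x̄ + K·y = [-3899/1390, -10077/2780]
step 1: P' = (I − K·H)·P̄ = [5567/695 41977/2780; 41977/2780 40799/1390]
step 2: x̄ = F·x = [30231/2780, 3575/278]
step 2: P̄ = F·P·Fᵀ + Q = [372751/1390 74145/278; 74145/278 37981/139]
step 2: y = z − H·x̄ = [7568/695]
step 2: S = H·P̄·Hᵀ + R = [194652/695]
step 2: K = P̄·Hᵀ·S⁻¹ = [-374777/389304; -45205/48663]
step 2: x' = x̄ + K·y = [76223/194652, 267091/97326]
step 2: P' = (I − K·H)·P̄ = [6698785/778608 790501/48663; 790501/48663 1535797/48663]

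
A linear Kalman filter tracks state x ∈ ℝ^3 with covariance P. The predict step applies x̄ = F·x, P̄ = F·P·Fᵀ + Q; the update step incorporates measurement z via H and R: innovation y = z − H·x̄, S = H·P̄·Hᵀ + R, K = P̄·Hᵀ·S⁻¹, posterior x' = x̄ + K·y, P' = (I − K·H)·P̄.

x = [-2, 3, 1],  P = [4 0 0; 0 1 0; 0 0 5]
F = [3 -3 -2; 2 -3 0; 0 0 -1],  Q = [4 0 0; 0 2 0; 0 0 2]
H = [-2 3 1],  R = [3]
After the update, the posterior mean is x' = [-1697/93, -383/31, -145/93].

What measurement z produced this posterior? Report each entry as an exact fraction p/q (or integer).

x̄ = F·x = [-17, -13, -1]
P̄ = F·P·Fᵀ + Q = [69 33 10; 33 27 0; 10 0 7]
S = H·P̄·Hᵀ + R = [93]
K = P̄·Hᵀ·S⁻¹ = [-29/93; 5/31; -13/93]
x' − x̄ = [-116/93, 20/31, -52/93] = K·y
y = (KᵀK)⁻¹·Kᵀ·(x' − x̄) = [4]
z = y + H·x̄ = [4] + [-6] = [-2]

z = [-2]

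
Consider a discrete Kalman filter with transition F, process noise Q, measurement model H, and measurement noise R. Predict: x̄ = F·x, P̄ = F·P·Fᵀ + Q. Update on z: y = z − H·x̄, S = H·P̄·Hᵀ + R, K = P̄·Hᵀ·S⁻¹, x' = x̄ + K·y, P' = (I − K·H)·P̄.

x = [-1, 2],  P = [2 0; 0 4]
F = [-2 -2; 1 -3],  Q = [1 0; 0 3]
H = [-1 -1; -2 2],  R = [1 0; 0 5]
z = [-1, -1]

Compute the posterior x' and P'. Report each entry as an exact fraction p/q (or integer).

x' = [8382/10639, 1455/10639]
P' = [5750/10639 -525/10639; -525/10639 5830/10639]

x̄ = F·x = [-2, -7]
P̄ = F·P·Fᵀ + Q = [25 20; 20 41]
y = z − H·x̄ = [-10, 9]
S = H·P̄·Hᵀ + R = [107 -32; -32 109]
K = P̄·Hᵀ·S⁻¹ = [-5225/10639 -2510/10639; -5305/10639 2542/10639]
x' = x̄ + K·y = [8382/10639, 1455/10639]
P' = (I − K·H)·P̄ = [5750/10639 -525/10639; -525/10639 5830/10639]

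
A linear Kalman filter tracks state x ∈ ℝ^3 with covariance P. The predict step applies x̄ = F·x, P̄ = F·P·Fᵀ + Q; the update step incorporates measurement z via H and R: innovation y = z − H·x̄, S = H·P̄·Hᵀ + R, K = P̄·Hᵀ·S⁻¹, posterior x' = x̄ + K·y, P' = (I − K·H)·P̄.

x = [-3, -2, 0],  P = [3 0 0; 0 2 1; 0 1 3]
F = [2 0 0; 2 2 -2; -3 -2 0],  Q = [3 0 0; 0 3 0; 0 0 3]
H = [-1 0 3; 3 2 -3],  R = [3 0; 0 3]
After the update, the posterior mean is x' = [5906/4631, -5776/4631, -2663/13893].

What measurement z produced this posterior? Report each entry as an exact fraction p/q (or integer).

z = [-2, 2]

x̄ = F·x = [-6, -10, 13]
P̄ = F·P·Fᵀ + Q = [15 12 -18; 12 27 -22; -18 -22 38]
S = H·P̄·Hᵀ + R = [468 -759; -759 1320]
K = P̄·Hᵀ·S⁻¹ = [23/421 577/4631; 156/421 1534/4631; 404/1263 108/4631]
x' − x̄ = [33692/4631, 40534/4631, -183272/13893] = K·y
y = (KᵀK)⁻¹·Kᵀ·(x' − x̄) = [-47, 79]
z = y + H·x̄ = [-47, 79] + [45, -77] = [-2, 2]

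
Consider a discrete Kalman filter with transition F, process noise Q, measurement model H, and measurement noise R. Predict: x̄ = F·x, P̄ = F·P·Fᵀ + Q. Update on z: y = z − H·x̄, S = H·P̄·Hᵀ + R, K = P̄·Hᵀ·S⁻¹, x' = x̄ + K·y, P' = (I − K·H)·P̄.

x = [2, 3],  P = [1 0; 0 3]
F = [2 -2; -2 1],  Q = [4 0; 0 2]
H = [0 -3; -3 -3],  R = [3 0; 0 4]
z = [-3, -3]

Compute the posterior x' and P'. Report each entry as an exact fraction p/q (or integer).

x' = [-266/2353, 2147/2353]
P' = [1760/2353 -760/2353; -760/2353 756/2353]

x̄ = F·x = [-2, -1]
P̄ = F·P·Fᵀ + Q = [20 -10; -10 9]
y = z − H·x̄ = [-6, -12]
S = H·P̄·Hᵀ + R = [84 -9; -9 85]
K = P̄·Hᵀ·S⁻¹ = [760/2353 -750/2353; -756/2353 3/2353]
x' = x̄ + K·y = [-266/2353, 2147/2353]
P' = (I − K·H)·P̄ = [1760/2353 -760/2353; -760/2353 756/2353]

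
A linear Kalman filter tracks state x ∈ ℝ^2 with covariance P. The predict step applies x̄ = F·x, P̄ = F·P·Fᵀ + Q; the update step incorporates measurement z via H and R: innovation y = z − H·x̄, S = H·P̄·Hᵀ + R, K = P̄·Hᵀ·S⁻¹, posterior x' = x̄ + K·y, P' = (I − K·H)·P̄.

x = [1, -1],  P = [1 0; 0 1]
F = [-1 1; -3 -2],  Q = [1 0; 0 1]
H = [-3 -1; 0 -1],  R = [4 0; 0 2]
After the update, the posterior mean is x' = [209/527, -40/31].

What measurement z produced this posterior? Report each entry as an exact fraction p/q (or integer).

x̄ = F·x = [-2, -1]
P̄ = F·P·Fᵀ + Q = [3 1; 1 14]
S = H·P̄·Hᵀ + R = [51 17; 17 16]
K = P̄·Hᵀ·S⁻¹ = [-143/527 7/31; -2/31 -25/31]
x' − x̄ = [1263/527, -9/31] = K·y
y = (KᵀK)⁻¹·Kᵀ·(x' − x̄) = [-8, 1]
z = y + H·x̄ = [-8, 1] + [7, 1] = [-1, 2]

z = [-1, 2]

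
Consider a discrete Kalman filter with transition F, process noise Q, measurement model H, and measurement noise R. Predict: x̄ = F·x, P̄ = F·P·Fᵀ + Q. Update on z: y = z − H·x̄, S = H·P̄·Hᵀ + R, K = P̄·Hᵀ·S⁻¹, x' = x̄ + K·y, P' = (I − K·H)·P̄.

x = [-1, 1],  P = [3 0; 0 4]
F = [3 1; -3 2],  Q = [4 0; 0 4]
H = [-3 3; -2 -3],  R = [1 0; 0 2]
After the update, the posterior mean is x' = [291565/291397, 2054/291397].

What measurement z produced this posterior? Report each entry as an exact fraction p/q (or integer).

z = [-3, -2]

x̄ = F·x = [-2, 5]
P̄ = F·P·Fᵀ + Q = [35 -19; -19 47]
S = H·P̄·Hᵀ + R = [1081 -270; -270 337]
K = P̄·Hᵀ·S⁻¹ = [-58104/291397 -57793/291397; 38916/291397 -57883/291397]
x' − x̄ = [874359/291397, -1454931/291397] = K·y
y = (KᵀK)⁻¹·Kᵀ·(x' − x̄) = [-24, 9]
z = y + H·x̄ = [-24, 9] + [21, -11] = [-3, -2]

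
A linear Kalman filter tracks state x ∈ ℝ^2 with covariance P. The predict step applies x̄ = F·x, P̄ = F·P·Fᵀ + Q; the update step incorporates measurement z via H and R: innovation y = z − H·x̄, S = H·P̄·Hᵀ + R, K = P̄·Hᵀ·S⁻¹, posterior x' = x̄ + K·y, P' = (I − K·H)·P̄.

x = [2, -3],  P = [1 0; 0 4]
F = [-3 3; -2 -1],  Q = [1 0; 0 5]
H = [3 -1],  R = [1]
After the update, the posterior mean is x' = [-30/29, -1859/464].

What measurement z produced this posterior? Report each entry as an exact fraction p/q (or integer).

x̄ = F·x = [-15, -1]
P̄ = F·P·Fᵀ + Q = [46 -6; -6 13]
S = H·P̄·Hᵀ + R = [464]
K = P̄·Hᵀ·S⁻¹ = [9/29; -31/464]
x' − x̄ = [405/29, -1395/464] = K·y
y = (KᵀK)⁻¹·Kᵀ·(x' − x̄) = [45]
z = y + H·x̄ = [45] + [-44] = [1]

z = [1]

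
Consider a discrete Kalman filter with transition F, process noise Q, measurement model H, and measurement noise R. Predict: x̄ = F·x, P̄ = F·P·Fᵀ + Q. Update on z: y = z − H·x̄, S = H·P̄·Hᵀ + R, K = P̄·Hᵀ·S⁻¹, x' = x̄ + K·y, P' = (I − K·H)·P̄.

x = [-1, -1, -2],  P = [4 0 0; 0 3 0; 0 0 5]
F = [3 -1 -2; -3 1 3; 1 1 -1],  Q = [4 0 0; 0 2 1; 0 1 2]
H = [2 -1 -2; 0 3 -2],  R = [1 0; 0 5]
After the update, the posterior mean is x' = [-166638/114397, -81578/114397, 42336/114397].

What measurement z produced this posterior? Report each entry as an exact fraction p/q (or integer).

x̄ = F·x = [2, -4, 0]
P̄ = F·P·Fᵀ + Q = [63 -69 19; -69 86 -23; 19 -23 14]
S = H·P̄·Hᵀ + R = [427 -600; -600 1111]
K = P̄·Hᵀ·S⁻¹ = [27427/114397 -10415/114397; -15358/114397 23008/114397; -21537/114397 -21619/114397]
x' − x̄ = [-395432/114397, 376010/114397, 42336/114397] = K·y
y = (KᵀK)⁻¹·Kᵀ·(x' − x̄) = [-11, 9]
z = y + H·x̄ = [-11, 9] + [8, -12] = [-3, -3]

z = [-3, -3]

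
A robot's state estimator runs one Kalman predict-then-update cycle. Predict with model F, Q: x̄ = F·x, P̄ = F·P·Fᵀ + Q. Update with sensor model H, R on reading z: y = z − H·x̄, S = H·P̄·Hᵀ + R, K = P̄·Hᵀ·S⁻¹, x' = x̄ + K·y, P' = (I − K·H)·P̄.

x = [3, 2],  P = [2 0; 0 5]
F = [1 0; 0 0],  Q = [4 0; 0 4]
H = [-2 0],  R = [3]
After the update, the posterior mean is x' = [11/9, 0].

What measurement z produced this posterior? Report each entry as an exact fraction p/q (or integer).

z = [-2]

x̄ = F·x = [3, 0]
P̄ = F·P·Fᵀ + Q = [6 0; 0 4]
S = H·P̄·Hᵀ + R = [27]
K = P̄·Hᵀ·S⁻¹ = [-4/9; 0]
x' − x̄ = [-16/9, 0] = K·y
y = (KᵀK)⁻¹·Kᵀ·(x' − x̄) = [4]
z = y + H·x̄ = [4] + [-6] = [-2]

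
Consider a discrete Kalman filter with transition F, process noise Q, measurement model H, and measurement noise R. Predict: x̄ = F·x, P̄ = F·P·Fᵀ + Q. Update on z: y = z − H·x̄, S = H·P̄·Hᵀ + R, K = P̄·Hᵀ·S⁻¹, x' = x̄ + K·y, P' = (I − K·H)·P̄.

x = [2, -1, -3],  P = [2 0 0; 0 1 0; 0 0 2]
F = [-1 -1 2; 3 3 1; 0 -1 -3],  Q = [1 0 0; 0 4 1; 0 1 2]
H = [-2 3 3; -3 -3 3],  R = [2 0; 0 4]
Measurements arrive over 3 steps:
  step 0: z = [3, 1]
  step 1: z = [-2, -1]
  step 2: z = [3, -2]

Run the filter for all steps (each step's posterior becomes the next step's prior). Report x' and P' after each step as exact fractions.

step 0: x̄ = F·x = [-7, 0, 10]
step 0: P̄ = F·P·Fᵀ + Q = [12 -5 -11; -5 33 -8; -11 -8 21]
step 0: y = z − H·x̄ = [-41, -50]
step 0: S = H·P̄·Hᵀ + R = [584 144; 144 850]
step 0: K = P̄·Hᵀ·S⁻¹ = [-477/4247 -189/4247; 43901/237832 -4707/29729; 17285/237832 3831/29729]
step 0: x' = x̄ + K·y = [-722/4247, 11837/33976, 19605/33976]
step 0: P' = (I − K·H)·P̄ = [6414/4247 -1102/4247 5060/4247; -1102/4247 50023/237832 -61897/237832; 5060/4247 -61897/237832 262327/237832]
step 1: x̄ = F·x = [33149/33976, 9447/8494, -17663/8494]
step 1: P̄ = F·P·Fᵀ + Q = [98153/33976 27665/8494 -28481/8494; 27665/8494 91330/4247 -43667/4247; -28481/8494 -43667/4247 314406/29729]
step 1: y = z − H·x̄ = [48469/16988, 390791/33976]
step 1: S = H·P̄·Hᵀ + R = [7037335/59458 -4816251/118916; -4816251/118916 148116439/237832]
step 1: K = P̄·Hᵀ·S⁻¹ = [-293242261/4285162327 -215149959/4285162327; 3009319247/17140649308 -1348893093/8570324654; 1823506867/17140649308 1058815647/8570324654]
step 1: x' = x̄ + K·y = [869550861/4285162327, -845025284/4285162327, -1520947104/4285162327]
step 1: P' = (I − K·H)·P̄ = [4469458954/4285162327 -699223940/4285162327 3483368402/4285162327; -699223940/4285162327 3267779833/17140649308 -3126164175/17140649308; 3483368402/4285162327 -3126164175/17140649308 13630817825/17140649308]
step 2: x̄ = F·x = [-3066419785/4285162327, -1447370373/4285162327, 5407866596/4285162327]
step 2: P̄ = F·P·Fᵀ + Q = [43986507005/17140649308 8660677607/4285162327 -10659941557/4285162327; 8660677607/4285162327 71750922204/4285162327 -29826019277/4285162327; -10659941557/4285162327 -29826019277/4285162327 35367363456/4285162327]
step 2: y = z − H·x̄ = [-5158841258/4285162327, -38335294916/4285162327]
step 2: S = H·P̄·Hᵀ + R = [503744223013/4285162327 -255110355381/8570324654; -255110355381/8570324654 7859257411789/17140649308]
step 2: K = P̄·Hᵀ·S⁻¹ = [-65301128521/954528381349 -823219609857/16226982482933; 1340616332515/7636227050792 -71297604562131/454355509522124; 812490545683/7636227050792 55760764941213/454355509522124]
step 2: x' = x̄ + K·y = [-171226198793/954528381349, 22843398438881/26726794677772, 962195464357/26726794677772]
step 2: P' = (I − K·H)·P̄ = [16917776648558/16226982482933 -2640856096474/16226982482933 13179294405608/16226982482933; -2640856096474/16226982482933 172889244173027/908711019044248 -165125642728533/908711019044248; 13179294405608/16226982482933 -165125642728533/908711019044248 721610217162083/908711019044248]

step 0: x' = [-722/4247, 11837/33976, 19605/33976], P' = [6414/4247 -1102/4247 5060/4247; -1102/4247 50023/237832 -61897/237832; 5060/4247 -61897/237832 262327/237832]
step 1: x' = [869550861/4285162327, -845025284/4285162327, -1520947104/4285162327], P' = [4469458954/4285162327 -699223940/4285162327 3483368402/4285162327; -699223940/4285162327 3267779833/17140649308 -3126164175/17140649308; 3483368402/4285162327 -3126164175/17140649308 13630817825/17140649308]
step 2: x' = [-171226198793/954528381349, 22843398438881/26726794677772, 962195464357/26726794677772], P' = [16917776648558/16226982482933 -2640856096474/16226982482933 13179294405608/16226982482933; -2640856096474/16226982482933 172889244173027/908711019044248 -165125642728533/908711019044248; 13179294405608/16226982482933 -165125642728533/908711019044248 721610217162083/908711019044248]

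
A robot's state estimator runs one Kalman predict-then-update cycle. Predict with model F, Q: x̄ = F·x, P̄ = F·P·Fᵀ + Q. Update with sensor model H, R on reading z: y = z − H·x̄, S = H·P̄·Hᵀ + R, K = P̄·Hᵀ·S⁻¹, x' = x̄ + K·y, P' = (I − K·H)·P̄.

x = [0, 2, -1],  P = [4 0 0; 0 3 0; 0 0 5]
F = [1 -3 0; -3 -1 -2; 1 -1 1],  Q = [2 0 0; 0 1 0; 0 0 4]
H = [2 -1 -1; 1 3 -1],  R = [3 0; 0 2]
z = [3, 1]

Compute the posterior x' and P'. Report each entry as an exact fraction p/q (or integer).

x̄ = F·x = [-6, 0, -3]
P̄ = F·P·Fᵀ + Q = [33 -3 13; -3 60 -19; 13 -19 16]
y = z − H·x̄ = [12, 4]
S = H·P̄·Hᵀ + R = [133 -114; -114 661]
K = P̄·Hᵀ·S⁻¹ = [38270/74917 413/3943; -8723/74917 1090/3943; 12329/74917 -246/3943]
x' = x̄ + K·y = [41126/74917, -21836/74917, -95499/74917]
P' = (I − K·H)·P̄ = [242824/74917 35927/74917 334911/74917; 35927/74917 25879/74917 72144/74917; 334911/74917 72144/74917 560691/74917]

x' = [41126/74917, -21836/74917, -95499/74917]
P' = [242824/74917 35927/74917 334911/74917; 35927/74917 25879/74917 72144/74917; 334911/74917 72144/74917 560691/74917]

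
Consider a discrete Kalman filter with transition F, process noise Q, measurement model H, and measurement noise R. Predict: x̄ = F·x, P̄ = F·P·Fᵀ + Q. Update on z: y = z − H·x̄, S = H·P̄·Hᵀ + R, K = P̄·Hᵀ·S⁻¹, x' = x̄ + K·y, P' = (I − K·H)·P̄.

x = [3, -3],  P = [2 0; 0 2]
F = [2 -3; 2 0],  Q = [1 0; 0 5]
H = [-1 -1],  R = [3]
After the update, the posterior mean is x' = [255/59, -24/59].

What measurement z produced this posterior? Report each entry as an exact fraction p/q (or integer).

z = [-3]

x̄ = F·x = [15, 6]
P̄ = F·P·Fᵀ + Q = [27 8; 8 13]
S = H·P̄·Hᵀ + R = [59]
K = P̄·Hᵀ·S⁻¹ = [-35/59; -21/59]
x' − x̄ = [-630/59, -378/59] = K·y
y = (KᵀK)⁻¹·Kᵀ·(x' − x̄) = [18]
z = y + H·x̄ = [18] + [-21] = [-3]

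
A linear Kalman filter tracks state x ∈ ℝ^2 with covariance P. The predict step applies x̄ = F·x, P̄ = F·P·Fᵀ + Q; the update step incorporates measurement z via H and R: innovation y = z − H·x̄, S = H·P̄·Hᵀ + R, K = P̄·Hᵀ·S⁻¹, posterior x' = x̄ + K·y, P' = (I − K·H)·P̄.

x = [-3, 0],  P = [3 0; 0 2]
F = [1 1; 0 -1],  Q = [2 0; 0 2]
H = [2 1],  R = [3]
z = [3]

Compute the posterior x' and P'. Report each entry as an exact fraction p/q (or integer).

x̄ = F·x = [-3, 0]
P̄ = F·P·Fᵀ + Q = [7 -2; -2 4]
y = z − H·x̄ = [9]
S = H·P̄·Hᵀ + R = [27]
K = P̄·Hᵀ·S⁻¹ = [4/9; 0]
x' = x̄ + K·y = [1, 0]
P' = (I − K·H)·P̄ = [5/3 -2; -2 4]

x' = [1, 0]
P' = [5/3 -2; -2 4]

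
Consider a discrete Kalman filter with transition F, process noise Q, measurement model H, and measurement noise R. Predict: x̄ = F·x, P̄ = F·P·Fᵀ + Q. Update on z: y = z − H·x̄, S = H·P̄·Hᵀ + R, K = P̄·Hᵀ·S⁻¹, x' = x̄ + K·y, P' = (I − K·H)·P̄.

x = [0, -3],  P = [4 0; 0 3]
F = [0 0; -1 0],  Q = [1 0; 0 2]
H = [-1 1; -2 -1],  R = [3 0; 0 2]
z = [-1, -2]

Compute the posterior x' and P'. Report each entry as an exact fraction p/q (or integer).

x' = [17/26, 3/13]
P' = [9/26 -3/13; -3/13 15/13]

x̄ = F·x = [0, 0]
P̄ = F·P·Fᵀ + Q = [1 0; 0 6]
y = z − H·x̄ = [-1, -2]
S = H·P̄·Hᵀ + R = [10 -4; -4 12]
K = P̄·Hᵀ·S⁻¹ = [-5/26 -3/13; 6/13 -9/26]
x' = x̄ + K·y = [17/26, 3/13]
P' = (I − K·H)·P̄ = [9/26 -3/13; -3/13 15/13]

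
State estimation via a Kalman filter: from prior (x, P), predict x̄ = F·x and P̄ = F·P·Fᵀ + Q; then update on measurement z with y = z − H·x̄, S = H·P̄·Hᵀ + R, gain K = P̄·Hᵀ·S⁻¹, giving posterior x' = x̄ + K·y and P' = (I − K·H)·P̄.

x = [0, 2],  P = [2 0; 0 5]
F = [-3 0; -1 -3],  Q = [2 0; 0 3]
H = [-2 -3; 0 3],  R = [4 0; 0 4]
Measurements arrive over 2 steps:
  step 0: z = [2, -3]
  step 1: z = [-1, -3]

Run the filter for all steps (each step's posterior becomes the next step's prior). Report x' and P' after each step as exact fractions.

step 0: x' = [1384/2433, -1695/1622], P' = [4358/2433 -480/811; -480/811 338/811]
step 1: x' = [99109/79545, -241427/397725], P' = [27580/15909 -14664/26515; -14664/26515 154786/397725]

step 0: x̄ = F·x = [0, -6]
step 0: P̄ = F·P·Fᵀ + Q = [20 6; 6 50]
step 0: y = z − H·x̄ = [-16, 15]
step 0: S = H·P̄·Hᵀ + R = [606 -486; -486 454]
step 0: K = P̄·Hᵀ·S⁻¹ = [-1099/2433 -360/811; -27/1622 507/1622]
step 0: x' = x̄ + K·y = [1384/2433, -1695/1622]
step 0: P' = (I − K·H)·P̄ = [4358/2433 -480/811; -480/811 338/811]
step 1: x̄ = F·x = [-1384/811, 12487/4866]
step 1: P̄ = F·P·Fᵀ + Q = [14696/811 38/811; 38/811 12143/2433]
step 1: y = z − H·x̄ = [5329/1622, -17353/1622]
step 1: S = H·P̄·Hᵀ + R = [98913/811 -36657/811; -36657/811 39673/811]
step 1: K = P̄·Hᵀ·S⁻¹ = [-35956/79545 -10998/26515; -4073/265150 77393/265150]
step 1: x' = x̄ + K·y = [99109/79545, -241427/397725]
step 1: P' = (I − K·H)·P̄ = [27580/15909 -14664/26515; -14664/26515 154786/397725]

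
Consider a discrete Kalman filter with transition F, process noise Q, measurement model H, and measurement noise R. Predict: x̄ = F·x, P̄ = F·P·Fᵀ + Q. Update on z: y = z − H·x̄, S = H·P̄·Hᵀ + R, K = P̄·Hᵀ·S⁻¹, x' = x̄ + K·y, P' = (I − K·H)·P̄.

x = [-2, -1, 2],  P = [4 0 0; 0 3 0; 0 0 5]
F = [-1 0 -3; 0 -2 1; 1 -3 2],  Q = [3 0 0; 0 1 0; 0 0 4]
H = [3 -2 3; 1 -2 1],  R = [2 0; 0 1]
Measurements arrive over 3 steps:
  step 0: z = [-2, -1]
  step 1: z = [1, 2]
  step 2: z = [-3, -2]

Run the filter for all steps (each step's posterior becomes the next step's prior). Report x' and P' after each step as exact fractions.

step 0: x' = [1852/8915, 3413/8915, -1060/1783], P' = [105884/8915 -3849/8915 -21562/1783; -3849/8915 5899/8915 1841/1783; -21562/1783 1841/1783 23242/1783]
step 1: x' = [37286311/24699583, -31155893/24699583, -49914740/24699583], P' = [236193589/49399166 -8163379/49399166 -235890001/49399166; -8163379/49399166 29842545/49399166 34909467/49399166; -235890001/49399166 34909467/49399166 268471641/49399166]
step 2: x' = [-48782300269/59227145213, 56456824620/59227145213, 33118026010/59227145213], P' = [265550722610/59227145213 -6597574429/59227145213 -262748963414/59227145213; -6597574429/59227145213 69539340629/118454290426 37811491496/59227145213; -262748963414/59227145213 37811491496/59227145213 298645401214/59227145213]

step 0: x̄ = F·x = [-4, 4, 5]
step 0: P̄ = F·P·Fᵀ + Q = [52 -15 -34; -15 18 28; -34 28 55]
step 0: y = z − H·x̄ = [3, 6]
step 0: S = H·P̄·Hᵀ + R = [269 85; 85 60]
step 0: K = P̄·Hᵀ·S⁻¹ = [192/1783 5772/8915; 427/1783 -6442/8915; 679/1783 -2002/1783]
step 0: x' = x̄ + K·y = [1852/8915, 3413/8915, -1060/1783]
step 0: P' = (I − K·H)·P̄ = [105884/8915 -3849/8915 -21562/1783; -3849/8915 5899/8915 1841/1783; -21562/1783 1841/1783 23242/1783]
step 1: x̄ = F·x = [14048/8915, -12126/8915, -18987/8915]
step 1: P̄ = F·P·Fᵀ + Q = [531659/8915 -193288/8915 -192796/8915; -193288/8915 111901/8915 103267/8915; -192796/8915 103267/8915 140869/8915]
step 1: y = z − H·x̄ = [-104/1783, -1483/8915]
step 1: S = H·P̄·Hᵀ + R = [825622/1783 405716/1783; 405716/1783 1103539/8915]
step 1: K = P̄·Hᵀ·S⁻¹ = [8618761/49399166 8315173/24699583; 10276587/49399166 -16469501/24699583; 13962993/49399166 -18618647/24699583]
step 1: x' = x̄ + K·y = [37286311/24699583, -31155893/24699583, -49914740/24699583]
step 1: P' = (I − K·H)·P̄ = [236193589/49399166 -8163379/49399166 -235890001/49399166; -8163379/49399166 29842545/49399166 34909467/49399166; -235890001/49399166 34909467/49399166 268471641/49399166]
step 2: x̄ = F·x = [112457909/24699583, 12397046/24699583, 30924510/24699583]
step 2: P̄ = F·P·Fᵀ + Q = [692647925/24699583 -188197439/24699583 -188939182/24699583; -188197439/24699583 297603119/49399166 126034520/24699583; -188939182/24699583 126034520/24699583 231383194/24699583]
step 2: y = z − H·x̄ = [-479451914/24699583, -167987493/24699583]
step 2: S = H·P̄·Hᵀ + R = [6305935227/24699583 2730967855/24699583; 2730967855/24699583 1414710252/24699583]
step 2: K = P̄·Hᵀ·S⁻¹ = [10800213223/59227145213 15996908054/59227145213; 12051205286/59227145213 -38325423562/59227145213; 16033165204/59227145213 -39726545192/59227145213]
step 2: x' = x̄ + K·y = [-48782300269/59227145213, 56456824620/59227145213, 33118026010/59227145213]
step 2: P' = (I − K·H)·P̄ = [265550722610/59227145213 -6597574429/59227145213 -262748963414/59227145213; -6597574429/59227145213 69539340629/118454290426 37811491496/59227145213; -262748963414/59227145213 37811491496/59227145213 298645401214/59227145213]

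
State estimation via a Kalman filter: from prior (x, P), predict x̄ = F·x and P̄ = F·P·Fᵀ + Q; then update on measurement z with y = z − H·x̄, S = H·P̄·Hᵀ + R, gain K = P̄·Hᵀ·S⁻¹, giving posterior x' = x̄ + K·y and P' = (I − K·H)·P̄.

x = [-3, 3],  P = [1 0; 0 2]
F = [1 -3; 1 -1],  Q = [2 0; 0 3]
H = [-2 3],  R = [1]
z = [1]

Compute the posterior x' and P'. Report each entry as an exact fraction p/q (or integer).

x̄ = F·x = [-12, -6]
P̄ = F·P·Fᵀ + Q = [21 7; 7 6]
y = z − H·x̄ = [-5]
S = H·P̄·Hᵀ + R = [55]
K = P̄·Hᵀ·S⁻¹ = [-21/55; 4/55]
x' = x̄ + K·y = [-111/11, -70/11]
P' = (I − K·H)·P̄ = [714/55 469/55; 469/55 314/55]

x' = [-111/11, -70/11]
P' = [714/55 469/55; 469/55 314/55]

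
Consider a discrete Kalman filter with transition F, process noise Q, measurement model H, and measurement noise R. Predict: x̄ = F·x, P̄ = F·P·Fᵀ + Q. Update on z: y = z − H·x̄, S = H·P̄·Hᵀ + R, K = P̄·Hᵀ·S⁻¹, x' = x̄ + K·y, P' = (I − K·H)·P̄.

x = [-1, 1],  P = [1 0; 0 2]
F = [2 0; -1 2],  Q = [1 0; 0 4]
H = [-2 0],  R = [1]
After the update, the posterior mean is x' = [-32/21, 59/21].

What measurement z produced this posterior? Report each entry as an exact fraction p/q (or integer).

z = [3]

x̄ = F·x = [-2, 3]
P̄ = F·P·Fᵀ + Q = [5 -2; -2 13]
S = H·P̄·Hᵀ + R = [21]
K = P̄·Hᵀ·S⁻¹ = [-10/21; 4/21]
x' − x̄ = [10/21, -4/21] = K·y
y = (KᵀK)⁻¹·Kᵀ·(x' − x̄) = [-1]
z = y + H·x̄ = [-1] + [4] = [3]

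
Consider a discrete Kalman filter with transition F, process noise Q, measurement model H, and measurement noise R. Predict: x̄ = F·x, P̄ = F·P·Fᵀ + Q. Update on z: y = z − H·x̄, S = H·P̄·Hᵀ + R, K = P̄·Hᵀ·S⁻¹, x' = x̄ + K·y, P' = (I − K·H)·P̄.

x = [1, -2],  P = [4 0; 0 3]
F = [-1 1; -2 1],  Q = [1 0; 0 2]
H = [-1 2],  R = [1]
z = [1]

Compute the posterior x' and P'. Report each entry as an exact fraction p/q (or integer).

x' = [-9/7, -10/49]
P' = [4 15/7; 15/7 68/49]

x̄ = F·x = [-3, -4]
P̄ = F·P·Fᵀ + Q = [8 11; 11 21]
y = z − H·x̄ = [6]
S = H·P̄·Hᵀ + R = [49]
K = P̄·Hᵀ·S⁻¹ = [2/7; 31/49]
x' = x̄ + K·y = [-9/7, -10/49]
P' = (I − K·H)·P̄ = [4 15/7; 15/7 68/49]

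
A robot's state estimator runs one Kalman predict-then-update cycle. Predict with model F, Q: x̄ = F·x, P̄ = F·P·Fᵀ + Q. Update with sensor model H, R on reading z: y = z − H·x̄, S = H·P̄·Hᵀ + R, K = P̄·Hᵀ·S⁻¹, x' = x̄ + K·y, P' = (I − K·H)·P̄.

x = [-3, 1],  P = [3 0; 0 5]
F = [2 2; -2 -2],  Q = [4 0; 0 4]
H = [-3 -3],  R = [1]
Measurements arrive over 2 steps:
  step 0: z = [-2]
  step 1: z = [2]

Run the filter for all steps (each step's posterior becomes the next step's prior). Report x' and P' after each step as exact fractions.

step 0: x' = [-268/73, 316/73], P' = [2484/73 -2480/73; -2480/73 2484/73]
step 1: x' = [72/73, -120/73], P' = [180/73 -176/73; -176/73 180/73]

step 0: x̄ = F·x = [-4, 4]
step 0: P̄ = F·P·Fᵀ + Q = [36 -32; -32 36]
step 0: y = z − H·x̄ = [-2]
step 0: S = H·P̄·Hᵀ + R = [73]
step 0: K = P̄·Hᵀ·S⁻¹ = [-12/73; -12/73]
step 0: x' = x̄ + K·y = [-268/73, 316/73]
step 0: P' = (I − K·H)·P̄ = [2484/73 -2480/73; -2480/73 2484/73]
step 1: x̄ = F·x = [96/73, -96/73]
step 1: P̄ = F·P·Fᵀ + Q = [324/73 -32/73; -32/73 324/73]
step 1: y = z − H·x̄ = [2]
step 1: S = H·P̄·Hᵀ + R = [73]
step 1: K = P̄·Hᵀ·S⁻¹ = [-12/73; -12/73]
step 1: x' = x̄ + K·y = [72/73, -120/73]
step 1: P' = (I − K·H)·P̄ = [180/73 -176/73; -176/73 180/73]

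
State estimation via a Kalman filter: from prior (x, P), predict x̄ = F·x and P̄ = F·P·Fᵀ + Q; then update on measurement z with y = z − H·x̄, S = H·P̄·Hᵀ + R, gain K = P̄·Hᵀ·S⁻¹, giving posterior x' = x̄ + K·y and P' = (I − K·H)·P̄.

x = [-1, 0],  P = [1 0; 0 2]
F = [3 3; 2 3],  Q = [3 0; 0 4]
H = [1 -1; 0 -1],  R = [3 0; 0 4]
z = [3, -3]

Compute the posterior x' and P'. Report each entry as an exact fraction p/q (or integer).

x' = [657/163, 363/163]
P' = [894/163 552/163; 552/163 564/163]

x̄ = F·x = [-3, -2]
P̄ = F·P·Fᵀ + Q = [30 24; 24 26]
y = z − H·x̄ = [4, -5]
S = H·P̄·Hᵀ + R = [11 2; 2 30]
K = P̄·Hᵀ·S⁻¹ = [114/163 -138/163; -4/163 -141/163]
x' = x̄ + K·y = [657/163, 363/163]
P' = (I − K·H)·P̄ = [894/163 552/163; 552/163 564/163]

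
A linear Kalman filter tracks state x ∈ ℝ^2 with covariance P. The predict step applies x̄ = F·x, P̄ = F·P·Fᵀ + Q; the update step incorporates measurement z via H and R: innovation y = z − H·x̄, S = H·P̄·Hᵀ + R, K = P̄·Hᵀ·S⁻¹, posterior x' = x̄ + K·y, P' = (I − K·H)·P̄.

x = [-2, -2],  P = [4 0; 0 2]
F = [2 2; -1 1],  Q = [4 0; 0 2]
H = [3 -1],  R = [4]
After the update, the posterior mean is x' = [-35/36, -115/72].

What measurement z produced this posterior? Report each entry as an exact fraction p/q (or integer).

z = [-1]

x̄ = F·x = [-8, 0]
P̄ = F·P·Fᵀ + Q = [28 -4; -4 8]
S = H·P̄·Hᵀ + R = [288]
K = P̄·Hᵀ·S⁻¹ = [11/36; -5/72]
x' − x̄ = [253/36, -115/72] = K·y
y = (KᵀK)⁻¹·Kᵀ·(x' − x̄) = [23]
z = y + H·x̄ = [23] + [-24] = [-1]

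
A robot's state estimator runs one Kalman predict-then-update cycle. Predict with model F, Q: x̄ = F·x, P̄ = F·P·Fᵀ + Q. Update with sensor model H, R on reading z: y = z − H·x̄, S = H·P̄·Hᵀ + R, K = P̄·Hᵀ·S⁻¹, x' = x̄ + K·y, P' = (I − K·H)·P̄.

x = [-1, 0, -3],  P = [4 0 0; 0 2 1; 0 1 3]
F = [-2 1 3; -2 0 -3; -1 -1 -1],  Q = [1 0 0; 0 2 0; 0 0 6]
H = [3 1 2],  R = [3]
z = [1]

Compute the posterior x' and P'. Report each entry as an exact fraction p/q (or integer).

x' = [-193/31, 5585/496, 2083/496]
P' = [588/31 -778/31 -481/31; -778/31 20471/496 8501/496; -481/31 8501/496 7343/496]

x̄ = F·x = [-7, 11, 4]
P̄ = F·P·Fᵀ + Q = [52 -14 -7; -14 45 20; -7 20 17]
y = z − H·x̄ = [3]
S = H·P̄·Hᵀ + R = [496]
K = P̄·Hᵀ·S⁻¹ = [8/31; 43/496; 33/496]
x' = x̄ + K·y = [-193/31, 5585/496, 2083/496]
P' = (I − K·H)·P̄ = [588/31 -778/31 -481/31; -778/31 20471/496 8501/496; -481/31 8501/496 7343/496]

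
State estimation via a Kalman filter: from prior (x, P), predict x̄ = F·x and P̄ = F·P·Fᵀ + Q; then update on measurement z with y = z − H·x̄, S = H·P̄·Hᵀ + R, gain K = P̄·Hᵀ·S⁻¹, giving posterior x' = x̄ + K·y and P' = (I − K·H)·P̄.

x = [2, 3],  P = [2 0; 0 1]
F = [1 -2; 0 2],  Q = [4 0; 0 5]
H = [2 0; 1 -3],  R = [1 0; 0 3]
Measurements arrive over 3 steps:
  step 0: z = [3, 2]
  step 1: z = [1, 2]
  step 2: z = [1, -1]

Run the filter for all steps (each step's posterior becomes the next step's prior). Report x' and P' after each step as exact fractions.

step 0: x̄ = F·x = [-4, 6]
step 0: P̄ = F·P·Fᵀ + Q = [10 -4; -4 9]
step 0: y = z − H·x̄ = [11, 24]
step 0: S = H·P̄·Hᵀ + R = [41 44; 44 118]
step 0: K = P̄·Hᵀ·S⁻¹ = [696/1451 11/1451; 210/1451 -919/2902]
step 0: x' = x̄ + K·y = [2116/1451, -12/1451]
step 0: P' = (I − K·H)·P̄ = [348/1451 105/1451; 105/1451 989/2902]
step 1: x̄ = F·x = [2140/1451, -24/1451]
step 1: P̄ = F·P·Fᵀ + Q = [7710/1451 -1768/1451; -1768/1451 9233/1451]
step 1: y = z − H·x̄ = [-2829/1451, 690/1451]
step 1: S = H·P̄·Hᵀ + R = [32291/1451 26028/1451; 26028/1451 105768/1451]
step 1: K = P̄·Hᵀ·S⁻¹ = [12369/26207 723/104828; 7523/52414 -592339/1886904]
step 1: x' = x̄ + K·y = [29243/52414, -140153/314484]
step 1: P' = (I − K·H)·P̄ = [12369/52414 7523/104828; 7523/104828 637477/1886904]
step 2: x̄ = F·x = [113941/78621, -140153/157242]
step 2: P̄ = F·P·Fᵀ + Q = [1250144/235863 -284885/235863; -284885/235863 2996107/471726]
step 2: y = z − H·x̄ = [-149261/78621, -805583/157242]
step 2: S = H·P̄·Hᵀ + R = [5236439/235863 4209598/235863; 4209598/235863 34299049/471726]
step 2: K = P̄·Hᵀ·S⁻¹ = [12541692/26574647 183026/26574647; 3814512/26574647 -191862883/611216881]
step 2: x' = x̄ + K·y = [13765216/26574647, 271601322/611216881]
step 2: P' = (I − K·H)·P̄ = [6270846/26574647 1907256/26574647; 1907256/26574647 206485179/611216881]

step 0: x' = [2116/1451, -12/1451], P' = [348/1451 105/1451; 105/1451 989/2902]
step 1: x' = [29243/52414, -140153/314484], P' = [12369/52414 7523/104828; 7523/104828 637477/1886904]
step 2: x' = [13765216/26574647, 271601322/611216881], P' = [6270846/26574647 1907256/26574647; 1907256/26574647 206485179/611216881]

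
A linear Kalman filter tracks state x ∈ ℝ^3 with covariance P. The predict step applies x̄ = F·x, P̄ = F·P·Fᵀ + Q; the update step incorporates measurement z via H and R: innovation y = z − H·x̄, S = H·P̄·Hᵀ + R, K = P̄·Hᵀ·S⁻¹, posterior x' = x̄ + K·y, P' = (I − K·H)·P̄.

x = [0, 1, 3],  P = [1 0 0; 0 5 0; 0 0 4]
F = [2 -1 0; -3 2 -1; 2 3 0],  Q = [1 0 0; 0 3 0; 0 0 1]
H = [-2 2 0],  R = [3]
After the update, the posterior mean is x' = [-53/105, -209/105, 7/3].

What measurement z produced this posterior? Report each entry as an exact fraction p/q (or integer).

z = [-3]

x̄ = F·x = [-1, -1, 3]
P̄ = F·P·Fᵀ + Q = [10 -16 -11; -16 36 24; -11 24 50]
S = H·P̄·Hᵀ + R = [315]
K = P̄·Hᵀ·S⁻¹ = [-52/315; 104/315; 2/9]
x' − x̄ = [52/105, -104/105, -2/3] = K·y
y = (KᵀK)⁻¹·Kᵀ·(x' − x̄) = [-3]
z = y + H·x̄ = [-3] + [0] = [-3]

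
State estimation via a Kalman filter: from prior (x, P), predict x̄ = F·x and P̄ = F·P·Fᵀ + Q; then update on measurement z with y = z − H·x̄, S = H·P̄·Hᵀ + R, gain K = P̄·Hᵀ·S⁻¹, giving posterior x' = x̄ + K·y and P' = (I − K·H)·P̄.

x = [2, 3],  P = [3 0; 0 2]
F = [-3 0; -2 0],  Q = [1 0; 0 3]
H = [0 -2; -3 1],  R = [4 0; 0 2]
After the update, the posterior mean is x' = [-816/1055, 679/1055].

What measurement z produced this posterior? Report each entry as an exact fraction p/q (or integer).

z = [-2, 3]

x̄ = F·x = [-6, -4]
P̄ = F·P·Fᵀ + Q = [28 18; 18 15]
S = H·P̄·Hᵀ + R = [64 78; 78 161]
K = P̄·Hᵀ·S⁻¹ = [-162/1055 -354/1055; -447/1055 -39/1055]
x' − x̄ = [5514/1055, 4899/1055] = K·y
y = (KᵀK)⁻¹·Kᵀ·(x' − x̄) = [-10, -11]
z = y + H·x̄ = [-10, -11] + [8, 14] = [-2, 3]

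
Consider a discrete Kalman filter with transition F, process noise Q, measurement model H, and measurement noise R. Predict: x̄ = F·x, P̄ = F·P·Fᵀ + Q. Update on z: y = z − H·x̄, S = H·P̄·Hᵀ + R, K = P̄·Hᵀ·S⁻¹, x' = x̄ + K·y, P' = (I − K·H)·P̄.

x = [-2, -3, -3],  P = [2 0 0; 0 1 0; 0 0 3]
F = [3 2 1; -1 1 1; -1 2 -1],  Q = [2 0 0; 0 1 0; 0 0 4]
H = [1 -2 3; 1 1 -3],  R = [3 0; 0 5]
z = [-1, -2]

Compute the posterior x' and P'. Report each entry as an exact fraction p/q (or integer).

x̄ = F·x = [-15, -4, -1]
P̄ = F·P·Fᵀ + Q = [27 -1 -5; -1 7 1; -5 1 13]
y = z − H·x̄ = [9, 14]
S = H·P̄·Hᵀ + R = [137 -94; -94 178]
K = P̄·Hᵀ·S⁻¹ = [3173/7775 6933/15550; -927/7775 -717/15550; 827/7775 -2883/15550]
x' = x̄ + K·y = [-39537/7775, -44462/7775, -20513/7775]
P' = (I − K·H)·P̄ = [46753/15550 39803/15550 17297/15550; 39803/15550 88753/15550 44047/15550; 17297/15550 44047/15550 25253/15550]

x' = [-39537/7775, -44462/7775, -20513/7775]
P' = [46753/15550 39803/15550 17297/15550; 39803/15550 88753/15550 44047/15550; 17297/15550 44047/15550 25253/15550]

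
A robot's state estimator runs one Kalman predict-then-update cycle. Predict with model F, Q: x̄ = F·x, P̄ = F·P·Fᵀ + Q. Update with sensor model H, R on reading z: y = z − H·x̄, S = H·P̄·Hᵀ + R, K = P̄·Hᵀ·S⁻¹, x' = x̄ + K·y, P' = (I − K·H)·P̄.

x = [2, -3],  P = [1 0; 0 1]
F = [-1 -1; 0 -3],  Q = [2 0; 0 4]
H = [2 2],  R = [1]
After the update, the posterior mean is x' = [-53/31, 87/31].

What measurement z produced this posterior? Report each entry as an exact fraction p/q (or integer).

x̄ = F·x = [1, 9]
P̄ = F·P·Fᵀ + Q = [4 3; 3 13]
S = H·P̄·Hᵀ + R = [93]
K = P̄·Hᵀ·S⁻¹ = [14/93; 32/93]
x' − x̄ = [-84/31, -192/31] = K·y
y = (KᵀK)⁻¹·Kᵀ·(x' − x̄) = [-18]
z = y + H·x̄ = [-18] + [20] = [2]

z = [2]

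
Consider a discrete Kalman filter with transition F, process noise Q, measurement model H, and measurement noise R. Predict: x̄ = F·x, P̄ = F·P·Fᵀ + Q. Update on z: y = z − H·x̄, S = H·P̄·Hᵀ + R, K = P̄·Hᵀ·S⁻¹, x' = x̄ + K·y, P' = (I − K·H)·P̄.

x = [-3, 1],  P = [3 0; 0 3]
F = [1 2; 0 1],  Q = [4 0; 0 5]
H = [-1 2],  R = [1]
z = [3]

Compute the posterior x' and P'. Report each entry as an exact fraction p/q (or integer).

x̄ = F·x = [-1, 1]
P̄ = F·P·Fᵀ + Q = [19 6; 6 8]
y = z − H·x̄ = [0]
S = H·P̄·Hᵀ + R = [28]
K = P̄·Hᵀ·S⁻¹ = [-1/4; 5/14]
x' = x̄ + K·y = [-1, 1]
P' = (I − K·H)·P̄ = [69/4 17/2; 17/2 31/7]

x' = [-1, 1]
P' = [69/4 17/2; 17/2 31/7]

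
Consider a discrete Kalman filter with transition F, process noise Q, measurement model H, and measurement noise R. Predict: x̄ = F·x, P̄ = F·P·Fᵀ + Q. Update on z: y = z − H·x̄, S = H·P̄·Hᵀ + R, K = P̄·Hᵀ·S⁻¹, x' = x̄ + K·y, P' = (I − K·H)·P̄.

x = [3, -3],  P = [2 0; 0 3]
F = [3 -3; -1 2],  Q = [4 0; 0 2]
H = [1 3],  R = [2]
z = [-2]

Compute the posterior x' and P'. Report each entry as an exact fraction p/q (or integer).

x̄ = F·x = [18, -9]
P̄ = F·P·Fᵀ + Q = [49 -24; -24 16]
y = z − H·x̄ = [7]
S = H·P̄·Hᵀ + R = [51]
K = P̄·Hᵀ·S⁻¹ = [-23/51; 8/17]
x' = x̄ + K·y = [757/51, -97/17]
P' = (I − K·H)·P̄ = [1970/51 -224/17; -224/17 80/17]

x' = [757/51, -97/17]
P' = [1970/51 -224/17; -224/17 80/17]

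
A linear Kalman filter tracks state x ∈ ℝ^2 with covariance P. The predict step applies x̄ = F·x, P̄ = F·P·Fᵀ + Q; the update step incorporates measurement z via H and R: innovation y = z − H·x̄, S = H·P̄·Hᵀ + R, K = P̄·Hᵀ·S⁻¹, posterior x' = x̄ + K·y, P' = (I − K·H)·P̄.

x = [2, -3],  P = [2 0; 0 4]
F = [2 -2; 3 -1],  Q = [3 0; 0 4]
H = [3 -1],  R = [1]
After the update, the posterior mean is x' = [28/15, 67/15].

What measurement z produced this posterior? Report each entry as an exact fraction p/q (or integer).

z = [1]

x̄ = F·x = [10, 9]
P̄ = F·P·Fᵀ + Q = [27 20; 20 26]
S = H·P̄·Hᵀ + R = [150]
K = P̄·Hᵀ·S⁻¹ = [61/150; 17/75]
x' − x̄ = [-122/15, -68/15] = K·y
y = (KᵀK)⁻¹·Kᵀ·(x' − x̄) = [-20]
z = y + H·x̄ = [-20] + [21] = [1]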